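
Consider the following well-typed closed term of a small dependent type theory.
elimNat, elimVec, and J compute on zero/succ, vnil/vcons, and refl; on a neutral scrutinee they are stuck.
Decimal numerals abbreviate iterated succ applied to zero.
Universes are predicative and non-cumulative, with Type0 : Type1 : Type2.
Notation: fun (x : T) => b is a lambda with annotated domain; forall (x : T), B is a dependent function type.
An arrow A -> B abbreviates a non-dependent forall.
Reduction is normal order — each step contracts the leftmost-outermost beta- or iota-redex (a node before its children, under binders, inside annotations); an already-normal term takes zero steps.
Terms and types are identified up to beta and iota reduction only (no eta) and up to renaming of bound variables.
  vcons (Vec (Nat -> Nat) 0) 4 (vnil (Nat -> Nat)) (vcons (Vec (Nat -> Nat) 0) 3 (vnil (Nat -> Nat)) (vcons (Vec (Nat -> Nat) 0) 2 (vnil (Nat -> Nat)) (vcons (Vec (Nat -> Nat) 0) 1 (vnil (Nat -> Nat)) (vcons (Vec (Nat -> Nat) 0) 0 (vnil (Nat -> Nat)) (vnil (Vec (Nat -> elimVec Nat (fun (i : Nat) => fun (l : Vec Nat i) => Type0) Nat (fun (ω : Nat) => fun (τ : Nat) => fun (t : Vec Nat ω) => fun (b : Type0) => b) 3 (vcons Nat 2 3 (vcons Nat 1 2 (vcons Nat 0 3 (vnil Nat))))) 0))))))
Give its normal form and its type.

resulting normal form:
  vcons (Vec (Nat -> Nat) 0) 4 (vnil (Nat -> Nat)) (vcons (Vec (Nat -> Nat) 0) 3 (vnil (Nat -> Nat)) (vcons (Vec (Nat -> Nat) 0) 2 (vnil (Nat -> Nat)) (vcons (Vec (Nat -> Nat) 0) 1 (vnil (Nat -> Nat)) (vcons (Vec (Nat -> Nat) 0) 0 (vnil (Nat -> Nat)) (vnil (Vec (Nat -> Nat) 0))))))
type:
  Vec (Vec (Nat -> Nat) 0) 5


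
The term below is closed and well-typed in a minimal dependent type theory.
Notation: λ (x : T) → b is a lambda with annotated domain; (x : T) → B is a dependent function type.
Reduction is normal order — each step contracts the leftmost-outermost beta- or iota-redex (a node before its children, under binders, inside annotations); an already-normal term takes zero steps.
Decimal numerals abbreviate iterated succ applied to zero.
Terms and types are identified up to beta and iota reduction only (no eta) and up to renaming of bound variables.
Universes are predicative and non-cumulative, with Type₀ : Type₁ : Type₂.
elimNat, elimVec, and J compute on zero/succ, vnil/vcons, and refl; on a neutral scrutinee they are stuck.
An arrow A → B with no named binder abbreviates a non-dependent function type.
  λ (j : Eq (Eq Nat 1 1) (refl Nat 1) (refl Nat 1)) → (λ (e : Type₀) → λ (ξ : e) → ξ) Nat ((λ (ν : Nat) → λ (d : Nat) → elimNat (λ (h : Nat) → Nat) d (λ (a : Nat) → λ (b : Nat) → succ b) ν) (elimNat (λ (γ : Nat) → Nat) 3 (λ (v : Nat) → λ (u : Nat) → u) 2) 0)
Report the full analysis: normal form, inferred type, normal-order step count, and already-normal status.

reduced normal form:
  λ (j : Eq (Eq Nat 1 1) (refl Nat 1) (refl Nat 1)) → 3
the term's type:
  Eq (Eq Nat 1 1) (refl Nat 1) (refl Nat 1) → Nat
steps to reach normal form (normal order): 21
already normal: no
first contracted redex: a beta-redex


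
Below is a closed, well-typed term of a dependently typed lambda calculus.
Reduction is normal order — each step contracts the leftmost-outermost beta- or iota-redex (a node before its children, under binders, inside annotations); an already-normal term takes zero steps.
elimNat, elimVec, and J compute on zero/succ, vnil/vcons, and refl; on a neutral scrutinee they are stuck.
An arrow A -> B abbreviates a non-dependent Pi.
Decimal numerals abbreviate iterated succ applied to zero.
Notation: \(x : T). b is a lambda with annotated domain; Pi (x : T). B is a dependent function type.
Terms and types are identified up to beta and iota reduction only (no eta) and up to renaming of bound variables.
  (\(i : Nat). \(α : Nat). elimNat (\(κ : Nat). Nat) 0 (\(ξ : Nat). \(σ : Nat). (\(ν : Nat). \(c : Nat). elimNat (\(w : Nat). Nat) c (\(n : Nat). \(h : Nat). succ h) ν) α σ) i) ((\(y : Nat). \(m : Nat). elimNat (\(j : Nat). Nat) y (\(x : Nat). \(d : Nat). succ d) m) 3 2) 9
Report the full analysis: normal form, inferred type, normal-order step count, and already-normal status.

resulting normal form:
  45
type:
  Nat
normal-order step count: 57
started in normal form: no
first redex: a beta-redex


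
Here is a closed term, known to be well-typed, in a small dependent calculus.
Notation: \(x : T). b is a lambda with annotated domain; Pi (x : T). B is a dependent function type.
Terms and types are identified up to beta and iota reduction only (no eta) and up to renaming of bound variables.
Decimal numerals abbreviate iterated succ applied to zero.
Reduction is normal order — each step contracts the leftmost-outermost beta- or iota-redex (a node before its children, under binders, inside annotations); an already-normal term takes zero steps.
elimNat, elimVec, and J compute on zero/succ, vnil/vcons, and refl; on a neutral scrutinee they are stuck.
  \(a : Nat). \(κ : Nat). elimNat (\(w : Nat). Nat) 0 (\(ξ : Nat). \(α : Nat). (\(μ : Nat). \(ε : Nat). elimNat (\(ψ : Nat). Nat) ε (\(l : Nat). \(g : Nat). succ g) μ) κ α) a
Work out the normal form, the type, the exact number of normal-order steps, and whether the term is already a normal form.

resulting normal form:
  \(a : Nat). \(κ : Nat). elimNat (\(w : Nat). Nat) 0 (\(ξ : Nat). \(α : Nat). elimNat (\(μ : Nat). Nat) α (\(ε : Nat). \(ψ : Nat). succ ψ) κ) a
the term's type:
  Pi (a : Nat). Pi (κ : Nat). Nat
steps to reach normal form (normal order): 2
already normal: no
first redex: a beta-redex


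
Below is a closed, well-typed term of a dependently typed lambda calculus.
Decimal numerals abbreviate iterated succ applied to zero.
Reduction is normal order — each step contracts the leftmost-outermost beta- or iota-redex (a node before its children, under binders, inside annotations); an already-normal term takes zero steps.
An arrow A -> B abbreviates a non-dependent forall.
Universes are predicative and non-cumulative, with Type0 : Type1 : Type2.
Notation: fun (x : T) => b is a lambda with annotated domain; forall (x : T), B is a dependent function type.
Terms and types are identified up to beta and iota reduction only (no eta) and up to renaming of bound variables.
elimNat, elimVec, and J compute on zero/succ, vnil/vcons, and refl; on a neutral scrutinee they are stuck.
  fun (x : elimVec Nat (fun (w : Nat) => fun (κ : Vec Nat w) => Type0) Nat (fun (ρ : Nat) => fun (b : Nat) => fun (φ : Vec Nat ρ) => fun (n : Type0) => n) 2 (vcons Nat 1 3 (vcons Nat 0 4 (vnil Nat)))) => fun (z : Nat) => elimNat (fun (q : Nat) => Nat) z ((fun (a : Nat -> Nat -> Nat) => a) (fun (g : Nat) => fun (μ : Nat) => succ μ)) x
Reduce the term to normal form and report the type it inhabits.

normal form:
  fun (x : Nat) => fun (w : Nat) => elimNat (fun (κ : Nat) => Nat) w (fun (ρ : Nat) => fun (b : Nat) => succ b) x
the term's type:
  Nat -> Nat -> Nat


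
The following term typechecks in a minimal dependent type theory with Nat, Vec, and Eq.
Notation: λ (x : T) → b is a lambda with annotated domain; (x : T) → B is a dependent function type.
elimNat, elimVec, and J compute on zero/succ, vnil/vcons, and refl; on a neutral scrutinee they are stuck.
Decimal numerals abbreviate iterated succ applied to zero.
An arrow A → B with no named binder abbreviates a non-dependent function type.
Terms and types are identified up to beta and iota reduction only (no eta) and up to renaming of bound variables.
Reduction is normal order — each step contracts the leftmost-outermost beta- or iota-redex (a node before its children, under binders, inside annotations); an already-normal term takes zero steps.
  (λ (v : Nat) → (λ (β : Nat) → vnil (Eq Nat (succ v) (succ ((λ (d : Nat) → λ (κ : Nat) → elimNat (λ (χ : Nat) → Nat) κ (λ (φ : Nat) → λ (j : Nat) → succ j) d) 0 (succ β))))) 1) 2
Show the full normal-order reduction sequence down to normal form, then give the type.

reduction (normal order):
  (λ (v : Nat) → (λ (β : Nat) → vnil (Eq Nat (succ v) (succ ((λ (d : Nat) → λ (κ : Nat) → elimNat (λ (χ : Nat) → Nat) κ (λ (φ : Nat) → λ (j : Nat) → succ j) d) 0 (succ β))))) 1) 2
  ~> (λ (v : Nat) → vnil (Eq Nat 3 (succ ((λ (β : Nat) → λ (d : Nat) → elimNat (λ (κ : Nat) → Nat) d (λ (χ : Nat) → λ (φ : Nat) → succ φ) β) 0 (succ v))))) 1
  ~> vnil (Eq Nat 3 (succ ((λ (v : Nat) → λ (β : Nat) → elimNat (λ (d : Nat) → Nat) β (λ (κ : Nat) → λ (χ : Nat) → succ χ) v) 0 2)))
  ~> vnil (Eq Nat 3 (succ ((λ (v : Nat) → elimNat (λ (β : Nat) → Nat) v (λ (d : Nat) → λ (κ : Nat) → succ κ) 0) 2)))
  ~> vnil (Eq Nat 3 (succ (elimNat (λ (v : Nat) → Nat) 2 (λ (β : Nat) → λ (d : Nat) → succ d) 0)))
  ~> vnil (Eq Nat 3 3)
the term's type:
  Vec (Eq Nat 3 3) 0


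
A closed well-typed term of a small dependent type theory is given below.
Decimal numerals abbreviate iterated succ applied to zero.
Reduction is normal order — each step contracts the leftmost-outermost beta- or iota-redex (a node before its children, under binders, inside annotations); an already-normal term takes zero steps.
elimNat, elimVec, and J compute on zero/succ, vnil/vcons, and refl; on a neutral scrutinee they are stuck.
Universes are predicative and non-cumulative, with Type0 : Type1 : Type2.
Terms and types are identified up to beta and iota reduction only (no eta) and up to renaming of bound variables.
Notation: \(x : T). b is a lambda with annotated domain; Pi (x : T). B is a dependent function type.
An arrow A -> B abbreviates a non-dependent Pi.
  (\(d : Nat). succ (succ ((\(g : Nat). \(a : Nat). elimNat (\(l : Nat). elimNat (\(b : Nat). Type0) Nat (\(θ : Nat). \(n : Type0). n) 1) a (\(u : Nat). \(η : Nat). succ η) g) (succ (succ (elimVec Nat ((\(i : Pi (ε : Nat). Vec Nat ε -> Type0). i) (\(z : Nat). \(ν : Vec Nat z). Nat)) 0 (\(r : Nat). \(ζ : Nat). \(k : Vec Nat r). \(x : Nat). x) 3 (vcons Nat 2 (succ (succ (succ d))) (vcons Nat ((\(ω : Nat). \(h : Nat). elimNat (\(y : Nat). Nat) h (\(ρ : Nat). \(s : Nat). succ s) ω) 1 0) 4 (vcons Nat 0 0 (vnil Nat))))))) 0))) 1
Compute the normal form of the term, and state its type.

reduced normal form:
  4
the term's type:
  Nat


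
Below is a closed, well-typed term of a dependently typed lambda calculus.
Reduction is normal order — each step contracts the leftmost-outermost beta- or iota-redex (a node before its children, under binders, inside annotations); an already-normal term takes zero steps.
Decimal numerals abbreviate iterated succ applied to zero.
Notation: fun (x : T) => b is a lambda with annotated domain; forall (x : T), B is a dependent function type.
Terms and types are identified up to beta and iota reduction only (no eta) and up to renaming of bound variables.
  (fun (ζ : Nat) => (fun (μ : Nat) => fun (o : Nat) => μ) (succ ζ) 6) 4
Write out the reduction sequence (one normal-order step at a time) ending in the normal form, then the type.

normal-order reduction sequence:
  (fun (ζ : Nat) => (fun (μ : Nat) => fun (o : Nat) => μ) (succ ζ) 6) 4
  ~> (fun (ζ : Nat) => fun (μ : Nat) => ζ) 5 6
  ~> (fun (ζ : Nat) => 5) 6
  ~> 5
the term's type:
  Nat


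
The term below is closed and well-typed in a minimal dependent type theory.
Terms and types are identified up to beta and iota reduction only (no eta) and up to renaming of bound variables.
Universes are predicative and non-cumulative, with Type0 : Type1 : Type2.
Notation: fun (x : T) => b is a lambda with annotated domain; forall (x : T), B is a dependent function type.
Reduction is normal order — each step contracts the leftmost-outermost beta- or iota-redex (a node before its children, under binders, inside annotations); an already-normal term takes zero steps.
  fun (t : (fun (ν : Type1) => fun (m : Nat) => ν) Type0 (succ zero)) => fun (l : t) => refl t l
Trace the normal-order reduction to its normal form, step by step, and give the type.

normal-order reduction:
  fun (t : (fun (ν : Type1) => fun (m : Nat) => ν) Type0 (succ zero)) => fun (l : t) => refl t l
  ~> fun (t : (fun (ν : Nat) => Type0) (succ zero)) => fun (m : t) => refl t m
  ~> fun (t : Type0) => fun (ν : t) => refl t ν
type:
  forall (t : Type0), forall (ν : t), Eq t ν ν


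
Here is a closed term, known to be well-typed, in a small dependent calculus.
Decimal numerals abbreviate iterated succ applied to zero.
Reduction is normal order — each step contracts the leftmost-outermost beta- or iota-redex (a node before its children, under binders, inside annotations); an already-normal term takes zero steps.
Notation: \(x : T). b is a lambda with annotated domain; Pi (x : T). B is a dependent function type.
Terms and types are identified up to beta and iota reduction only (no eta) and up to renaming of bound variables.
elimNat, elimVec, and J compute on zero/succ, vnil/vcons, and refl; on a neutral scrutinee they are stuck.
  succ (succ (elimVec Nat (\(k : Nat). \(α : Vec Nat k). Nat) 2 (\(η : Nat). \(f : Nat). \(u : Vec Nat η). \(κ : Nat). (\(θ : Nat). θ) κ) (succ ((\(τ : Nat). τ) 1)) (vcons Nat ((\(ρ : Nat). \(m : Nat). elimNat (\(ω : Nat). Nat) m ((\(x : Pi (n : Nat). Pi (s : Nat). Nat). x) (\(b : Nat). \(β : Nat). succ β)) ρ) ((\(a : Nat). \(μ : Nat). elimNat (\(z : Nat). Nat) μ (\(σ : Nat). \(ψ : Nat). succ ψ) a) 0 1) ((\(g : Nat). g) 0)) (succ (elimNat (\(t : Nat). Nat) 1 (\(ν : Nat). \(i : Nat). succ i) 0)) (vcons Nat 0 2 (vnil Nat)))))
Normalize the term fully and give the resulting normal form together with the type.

reduced normal form:
  4
type:
  Nat


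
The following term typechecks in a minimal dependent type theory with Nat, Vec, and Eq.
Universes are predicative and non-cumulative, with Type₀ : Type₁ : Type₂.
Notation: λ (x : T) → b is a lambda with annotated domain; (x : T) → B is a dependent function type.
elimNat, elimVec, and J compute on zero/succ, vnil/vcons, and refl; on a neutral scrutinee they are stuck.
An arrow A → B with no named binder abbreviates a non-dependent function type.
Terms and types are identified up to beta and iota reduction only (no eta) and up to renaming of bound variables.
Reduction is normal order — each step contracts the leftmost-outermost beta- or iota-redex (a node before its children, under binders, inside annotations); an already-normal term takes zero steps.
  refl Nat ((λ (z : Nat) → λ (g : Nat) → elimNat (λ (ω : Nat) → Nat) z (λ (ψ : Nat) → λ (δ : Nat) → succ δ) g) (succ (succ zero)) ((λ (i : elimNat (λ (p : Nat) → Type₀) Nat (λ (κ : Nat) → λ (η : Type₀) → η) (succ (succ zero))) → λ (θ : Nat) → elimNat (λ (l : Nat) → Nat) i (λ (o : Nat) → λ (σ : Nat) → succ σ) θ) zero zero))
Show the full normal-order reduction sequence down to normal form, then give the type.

reduction (normal order):
  refl Nat ((λ (z : Nat) → λ (g : Nat) → elimNat (λ (ω : Nat) → Nat) z (λ (ψ : Nat) → λ (δ : Nat) → succ δ) g) (succ (succ zero)) ((λ (i : elimNat (λ (p : Nat) → Type₀) Nat (λ (κ : Nat) → λ (η : Type₀) → η) (succ (succ zero))) → λ (θ : Nat) → elimNat (λ (l : Nat) → Nat) i (λ (o : Nat) → λ (σ : Nat) → succ σ) θ) zero zero))
  ~> refl Nat ((λ (z : Nat) → elimNat (λ (g : Nat) → Nat) (succ (succ zero)) (λ (ω : Nat) → λ (ψ : Nat) → succ ψ) z) ((λ (δ : elimNat (λ (i : Nat) → Type₀) Nat (λ (p : Nat) → λ (κ : Type₀) → κ) (succ (succ zero))) → λ (η : Nat) → elimNat (λ (θ : Nat) → Nat) δ (λ (l : Nat) → λ (o : Nat) → succ o) η) zero zero))
  ~> refl Nat (elimNat (λ (z : Nat) → Nat) (succ (succ zero)) (λ (g : Nat) → λ (ω : Nat) → succ ω) ((λ (ψ : elimNat (λ (δ : Nat) → Type₀) Nat (λ (i : Nat) → λ (p : Type₀) → p) (succ (succ zero))) → λ (κ : Nat) → elimNat (λ (η : Nat) → Nat) ψ (λ (θ : Nat) → λ (l : Nat) → succ l) κ) zero zero))
  ~> refl Nat (elimNat (λ (z : Nat) → Nat) (succ (succ zero)) (λ (g : Nat) → λ (ω : Nat) → succ ω) ((λ (ψ : Nat) → elimNat (λ (δ : Nat) → Nat) zero (λ (i : Nat) → λ (p : Nat) → succ p) ψ) zero))
  ~> refl Nat (elimNat (λ (z : Nat) → Nat) (succ (succ zero)) (λ (g : Nat) → λ (ω : Nat) → succ ω) (elimNat (λ (ψ : Nat) → Nat) zero (λ (δ : Nat) → λ (i : Nat) → succ i) zero))
  ~> refl Nat (elimNat (λ (z : Nat) → Nat) (succ (succ zero)) (λ (g : Nat) → λ (ω : Nat) → succ ω) zero)
  ~> refl Nat (succ (succ zero))
the term's type:
  Eq Nat (succ (succ zero)) (succ (succ zero))


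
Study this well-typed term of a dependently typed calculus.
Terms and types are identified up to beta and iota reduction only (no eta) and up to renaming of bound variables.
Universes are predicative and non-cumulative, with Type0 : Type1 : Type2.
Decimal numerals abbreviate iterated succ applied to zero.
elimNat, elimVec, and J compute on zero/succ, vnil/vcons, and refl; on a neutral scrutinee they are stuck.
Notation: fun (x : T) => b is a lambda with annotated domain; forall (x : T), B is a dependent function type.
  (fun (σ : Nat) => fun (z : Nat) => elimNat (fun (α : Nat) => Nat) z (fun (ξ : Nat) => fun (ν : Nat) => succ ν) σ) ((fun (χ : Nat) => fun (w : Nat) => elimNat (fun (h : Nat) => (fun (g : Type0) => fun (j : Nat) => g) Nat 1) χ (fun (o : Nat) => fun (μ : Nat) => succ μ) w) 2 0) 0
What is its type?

inferred type:
  Nat


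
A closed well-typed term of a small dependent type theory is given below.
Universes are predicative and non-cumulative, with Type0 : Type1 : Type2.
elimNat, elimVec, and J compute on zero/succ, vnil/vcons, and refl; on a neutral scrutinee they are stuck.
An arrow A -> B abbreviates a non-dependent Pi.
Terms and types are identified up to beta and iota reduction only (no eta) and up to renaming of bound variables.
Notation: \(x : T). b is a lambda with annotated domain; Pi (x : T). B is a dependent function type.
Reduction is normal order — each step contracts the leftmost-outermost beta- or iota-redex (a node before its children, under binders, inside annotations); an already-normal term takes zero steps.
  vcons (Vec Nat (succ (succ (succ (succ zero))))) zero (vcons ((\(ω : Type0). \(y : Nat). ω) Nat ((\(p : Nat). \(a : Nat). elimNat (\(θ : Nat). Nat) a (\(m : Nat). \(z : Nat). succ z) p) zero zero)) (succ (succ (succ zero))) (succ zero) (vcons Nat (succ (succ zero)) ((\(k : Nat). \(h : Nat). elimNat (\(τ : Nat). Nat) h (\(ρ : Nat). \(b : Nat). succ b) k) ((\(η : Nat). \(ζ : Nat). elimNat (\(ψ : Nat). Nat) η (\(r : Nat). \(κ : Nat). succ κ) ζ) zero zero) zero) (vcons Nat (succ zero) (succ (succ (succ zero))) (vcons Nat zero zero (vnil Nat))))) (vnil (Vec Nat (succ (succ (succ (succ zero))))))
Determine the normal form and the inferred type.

normal form:
  vcons (Vec Nat (succ (succ (succ (succ zero))))) zero (vcons Nat (succ (succ (succ zero))) (succ zero) (vcons Nat (succ (succ zero)) zero (vcons Nat (succ zero) (succ (succ (succ zero))) (vcons Nat zero zero (vnil Nat))))) (vnil (Vec Nat (succ (succ (succ (succ zero))))))
the term's type:
  Vec (Vec Nat (succ (succ (succ (succ zero))))) (succ zero)


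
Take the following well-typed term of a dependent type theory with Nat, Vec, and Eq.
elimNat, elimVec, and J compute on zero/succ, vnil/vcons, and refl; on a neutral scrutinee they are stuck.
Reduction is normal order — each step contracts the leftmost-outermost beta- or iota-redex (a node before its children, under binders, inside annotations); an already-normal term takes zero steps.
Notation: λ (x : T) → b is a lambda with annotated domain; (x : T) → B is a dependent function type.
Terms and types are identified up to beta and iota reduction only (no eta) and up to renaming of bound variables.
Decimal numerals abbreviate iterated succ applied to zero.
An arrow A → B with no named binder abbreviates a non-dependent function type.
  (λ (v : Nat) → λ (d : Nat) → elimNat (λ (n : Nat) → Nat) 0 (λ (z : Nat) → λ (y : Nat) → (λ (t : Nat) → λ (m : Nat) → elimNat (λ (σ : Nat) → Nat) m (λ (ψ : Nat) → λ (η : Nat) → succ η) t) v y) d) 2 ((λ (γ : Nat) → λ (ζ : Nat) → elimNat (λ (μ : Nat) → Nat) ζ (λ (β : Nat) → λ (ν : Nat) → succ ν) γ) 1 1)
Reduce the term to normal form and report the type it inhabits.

normal form:
  4
inferred type:
  Nat


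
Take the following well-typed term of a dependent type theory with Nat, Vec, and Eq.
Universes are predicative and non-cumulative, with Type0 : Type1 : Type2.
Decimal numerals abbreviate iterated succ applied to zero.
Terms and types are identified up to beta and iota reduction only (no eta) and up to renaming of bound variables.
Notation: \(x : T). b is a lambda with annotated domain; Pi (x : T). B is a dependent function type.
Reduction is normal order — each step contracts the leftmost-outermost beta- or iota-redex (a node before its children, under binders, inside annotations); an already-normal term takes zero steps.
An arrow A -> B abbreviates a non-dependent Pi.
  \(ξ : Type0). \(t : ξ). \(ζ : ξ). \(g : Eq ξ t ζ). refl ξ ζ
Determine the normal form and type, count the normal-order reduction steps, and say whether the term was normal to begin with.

reduced normal form:
  \(ξ : Type0). \(t : ξ). \(ζ : ξ). \(g : Eq ξ t ζ). refl ξ ζ
the term's type:
  Pi (ξ : Type0). Pi (t : ξ). Pi (ζ : ξ). Eq ξ t ζ -> Eq ξ ζ ζ
reduction steps (normal order): 0
started in normal form: yes


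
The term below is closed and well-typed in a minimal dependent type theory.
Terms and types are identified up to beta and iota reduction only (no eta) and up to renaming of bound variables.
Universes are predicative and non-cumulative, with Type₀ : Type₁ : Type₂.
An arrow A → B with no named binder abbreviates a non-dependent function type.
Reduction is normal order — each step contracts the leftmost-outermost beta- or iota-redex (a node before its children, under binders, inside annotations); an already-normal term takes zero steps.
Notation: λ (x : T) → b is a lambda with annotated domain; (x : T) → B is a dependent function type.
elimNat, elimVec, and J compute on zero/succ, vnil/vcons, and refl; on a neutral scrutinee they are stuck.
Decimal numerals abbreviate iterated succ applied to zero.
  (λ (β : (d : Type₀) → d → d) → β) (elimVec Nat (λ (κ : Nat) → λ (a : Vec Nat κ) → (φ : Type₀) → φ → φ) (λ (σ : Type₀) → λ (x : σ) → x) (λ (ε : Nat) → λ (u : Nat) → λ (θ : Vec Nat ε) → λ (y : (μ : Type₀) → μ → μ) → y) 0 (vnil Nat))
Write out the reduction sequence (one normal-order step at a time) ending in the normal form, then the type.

normal-order reduction sequence:
  (λ (β : (d : Type₀) → d → d) → β) (elimVec Nat (λ (κ : Nat) → λ (a : Vec Nat κ) → (φ : Type₀) → φ → φ) (λ (σ : Type₀) → λ (x : σ) → x) (λ (ε : Nat) → λ (u : Nat) → λ (θ : Vec Nat ε) → λ (y : (μ : Type₀) → μ → μ) → y) 0 (vnil Nat))
  ~> elimVec Nat (λ (β : Nat) → λ (d : Vec Nat β) → (κ : Type₀) → κ → κ) (λ (a : Type₀) → λ (φ : a) → φ) (λ (σ : Nat) → λ (x : Nat) → λ (ε : Vec Nat σ) → λ (u : (θ : Type₀) → θ → θ) → u) 0 (vnil Nat)
  ~> λ (β : Type₀) → λ (d : β) → d
type:
  (β : Type₀) → β → β


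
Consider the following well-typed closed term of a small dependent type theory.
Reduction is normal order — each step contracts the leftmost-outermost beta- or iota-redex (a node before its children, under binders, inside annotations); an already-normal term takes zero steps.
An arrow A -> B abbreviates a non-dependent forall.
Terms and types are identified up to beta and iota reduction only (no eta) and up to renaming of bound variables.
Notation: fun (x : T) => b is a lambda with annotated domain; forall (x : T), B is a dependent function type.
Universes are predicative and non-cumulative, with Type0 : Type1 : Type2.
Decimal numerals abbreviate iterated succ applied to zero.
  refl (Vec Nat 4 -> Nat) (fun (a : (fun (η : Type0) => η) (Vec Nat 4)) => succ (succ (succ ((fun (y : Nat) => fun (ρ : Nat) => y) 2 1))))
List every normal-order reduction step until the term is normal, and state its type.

reduction (normal order):
  refl (Vec Nat 4 -> Nat) (fun (a : (fun (η : Type0) => η) (Vec Nat 4)) => succ (succ (succ ((fun (y : Nat) => fun (ρ : Nat) => y) 2 1))))
  ~> refl (Vec Nat 4 -> Nat) (fun (a : Vec Nat 4) => succ (succ (succ ((fun (η : Nat) => fun (y : Nat) => η) 2 1))))
  ~> refl (Vec Nat 4 -> Nat) (fun (a : Vec Nat 4) => succ (succ (succ ((fun (η : Nat) => 2) 1))))
  ~> refl (Vec Nat 4 -> Nat) (fun (a : Vec Nat 4) => 5)
the term's type:
  Eq (Vec Nat 4 -> Nat) (fun (a : Vec Nat 4) => 5) (fun (η : Vec Nat 4) => 5)


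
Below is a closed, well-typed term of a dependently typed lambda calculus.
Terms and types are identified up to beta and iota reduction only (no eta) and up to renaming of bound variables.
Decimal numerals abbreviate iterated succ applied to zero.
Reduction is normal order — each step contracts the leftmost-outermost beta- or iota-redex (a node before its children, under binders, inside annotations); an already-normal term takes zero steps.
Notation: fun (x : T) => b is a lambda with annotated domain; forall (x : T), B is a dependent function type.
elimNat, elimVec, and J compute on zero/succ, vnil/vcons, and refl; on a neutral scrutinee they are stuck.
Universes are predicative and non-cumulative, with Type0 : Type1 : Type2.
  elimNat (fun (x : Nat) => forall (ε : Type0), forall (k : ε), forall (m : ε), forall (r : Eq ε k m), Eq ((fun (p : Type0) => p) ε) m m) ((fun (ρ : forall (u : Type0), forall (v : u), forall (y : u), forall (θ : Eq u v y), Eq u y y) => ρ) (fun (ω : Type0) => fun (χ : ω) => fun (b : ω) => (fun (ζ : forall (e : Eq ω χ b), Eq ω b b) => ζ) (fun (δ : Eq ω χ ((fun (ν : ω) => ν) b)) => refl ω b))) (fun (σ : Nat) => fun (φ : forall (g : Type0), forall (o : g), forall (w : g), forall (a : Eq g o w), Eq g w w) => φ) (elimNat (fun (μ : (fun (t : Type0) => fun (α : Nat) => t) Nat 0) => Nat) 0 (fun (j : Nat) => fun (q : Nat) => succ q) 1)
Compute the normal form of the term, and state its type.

reduced normal form:
  fun (x : Type0) => fun (ε : x) => fun (k : x) => fun (m : Eq x ε k) => refl x k
inferred type:
  forall (x : Type0), forall (ε : x), forall (k : x), forall (m : Eq x ε k), Eq x k k


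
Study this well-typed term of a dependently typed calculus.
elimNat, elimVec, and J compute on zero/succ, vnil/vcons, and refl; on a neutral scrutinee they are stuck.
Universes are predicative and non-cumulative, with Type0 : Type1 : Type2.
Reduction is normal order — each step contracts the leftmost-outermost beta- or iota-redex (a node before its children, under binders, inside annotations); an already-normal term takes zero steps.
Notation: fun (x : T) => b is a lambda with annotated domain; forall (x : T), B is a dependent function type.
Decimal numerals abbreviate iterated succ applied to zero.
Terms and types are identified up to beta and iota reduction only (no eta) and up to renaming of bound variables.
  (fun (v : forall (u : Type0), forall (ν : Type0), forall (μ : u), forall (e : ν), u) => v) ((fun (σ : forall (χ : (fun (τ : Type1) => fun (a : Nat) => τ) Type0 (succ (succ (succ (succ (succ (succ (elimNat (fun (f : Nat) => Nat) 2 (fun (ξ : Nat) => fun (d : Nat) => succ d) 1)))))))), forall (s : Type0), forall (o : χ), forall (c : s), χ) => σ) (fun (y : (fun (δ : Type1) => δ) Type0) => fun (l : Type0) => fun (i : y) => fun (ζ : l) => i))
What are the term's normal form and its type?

normal form:
  fun (v : Type0) => fun (u : Type0) => fun (ν : v) => fun (μ : u) => ν
the term's type:
  forall (v : Type0), forall (u : Type0), forall (ν : v), forall (μ : u), v


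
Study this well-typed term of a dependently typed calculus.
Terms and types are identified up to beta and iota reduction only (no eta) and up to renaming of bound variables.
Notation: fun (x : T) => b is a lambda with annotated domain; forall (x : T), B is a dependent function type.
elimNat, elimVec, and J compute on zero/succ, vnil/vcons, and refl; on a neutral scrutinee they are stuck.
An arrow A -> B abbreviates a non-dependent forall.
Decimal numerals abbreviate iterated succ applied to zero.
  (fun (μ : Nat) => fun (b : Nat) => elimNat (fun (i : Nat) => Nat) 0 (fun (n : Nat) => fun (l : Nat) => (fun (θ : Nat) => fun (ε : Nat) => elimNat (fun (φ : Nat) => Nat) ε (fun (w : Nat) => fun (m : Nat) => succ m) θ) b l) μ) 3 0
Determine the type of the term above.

inferred type:
  Nat


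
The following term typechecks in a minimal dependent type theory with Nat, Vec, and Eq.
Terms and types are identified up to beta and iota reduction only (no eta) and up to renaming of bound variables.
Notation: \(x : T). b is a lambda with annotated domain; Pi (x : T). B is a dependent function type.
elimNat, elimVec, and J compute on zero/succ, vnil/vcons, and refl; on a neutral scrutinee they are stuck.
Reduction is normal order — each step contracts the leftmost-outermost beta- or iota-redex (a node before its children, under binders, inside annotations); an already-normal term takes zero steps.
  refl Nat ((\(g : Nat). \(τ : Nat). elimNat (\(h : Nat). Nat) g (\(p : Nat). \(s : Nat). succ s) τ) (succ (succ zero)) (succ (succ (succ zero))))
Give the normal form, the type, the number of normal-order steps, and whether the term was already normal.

resulting normal form:
  refl Nat (succ (succ (succ (succ (succ zero)))))
the term's type:
  Eq Nat (succ (succ (succ (succ (succ zero))))) (succ (succ (succ (succ (succ zero)))))
normal-order step count: 12
already normal: no
first contracted redex: a beta-redex


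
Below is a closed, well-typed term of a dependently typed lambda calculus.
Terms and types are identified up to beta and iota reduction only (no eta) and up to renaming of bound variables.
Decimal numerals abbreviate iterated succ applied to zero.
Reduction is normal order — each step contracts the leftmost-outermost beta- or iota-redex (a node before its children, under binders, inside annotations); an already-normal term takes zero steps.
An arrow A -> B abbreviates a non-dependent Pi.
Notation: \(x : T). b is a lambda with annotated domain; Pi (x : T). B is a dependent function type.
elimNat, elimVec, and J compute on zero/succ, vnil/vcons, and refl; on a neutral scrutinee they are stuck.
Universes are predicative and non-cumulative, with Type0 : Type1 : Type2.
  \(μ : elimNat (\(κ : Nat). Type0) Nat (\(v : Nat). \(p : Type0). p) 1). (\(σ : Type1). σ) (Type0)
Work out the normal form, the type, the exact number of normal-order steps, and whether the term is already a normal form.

reduced normal form:
  \(μ : Nat). Type0
inferred type:
  Nat -> Type1
steps to reach normal form (normal order): 5
term was already normal: no
first contracted redex: an elimNat iota-redex


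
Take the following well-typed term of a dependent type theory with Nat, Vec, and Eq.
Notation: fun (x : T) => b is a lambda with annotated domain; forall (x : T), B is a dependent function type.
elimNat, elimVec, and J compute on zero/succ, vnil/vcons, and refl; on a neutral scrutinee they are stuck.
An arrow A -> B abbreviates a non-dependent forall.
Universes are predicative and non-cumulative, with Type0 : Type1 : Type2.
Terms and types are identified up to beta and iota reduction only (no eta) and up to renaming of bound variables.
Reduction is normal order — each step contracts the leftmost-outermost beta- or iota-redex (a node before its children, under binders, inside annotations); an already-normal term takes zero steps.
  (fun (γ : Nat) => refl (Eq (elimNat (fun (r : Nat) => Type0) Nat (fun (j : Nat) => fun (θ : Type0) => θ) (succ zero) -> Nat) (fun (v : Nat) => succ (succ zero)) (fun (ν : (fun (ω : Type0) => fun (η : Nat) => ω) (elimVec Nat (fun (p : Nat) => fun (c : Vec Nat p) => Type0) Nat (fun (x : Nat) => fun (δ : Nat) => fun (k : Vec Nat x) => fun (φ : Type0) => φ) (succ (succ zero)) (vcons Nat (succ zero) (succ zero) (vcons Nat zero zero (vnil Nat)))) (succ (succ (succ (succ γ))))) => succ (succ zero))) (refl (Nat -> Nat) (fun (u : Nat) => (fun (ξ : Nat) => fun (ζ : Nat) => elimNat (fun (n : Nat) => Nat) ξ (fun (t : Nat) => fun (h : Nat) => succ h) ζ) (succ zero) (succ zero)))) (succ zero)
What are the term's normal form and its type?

reduced normal form:
  refl (Eq (Nat -> Nat) (fun (γ : Nat) => succ (succ zero)) (fun (r : Nat) => succ (succ zero))) (refl (Nat -> Nat) (fun (j : Nat) => succ (succ zero)))
the term's type:
  Eq (Eq (Nat -> Nat) (fun (γ : Nat) => succ (succ zero)) (fun (r : Nat) => succ (succ zero))) (refl (Nat -> Nat) (fun (j : Nat) => succ (succ zero))) (refl (Nat -> Nat) (fun (θ : Nat) => succ (succ zero)))
observation: 24 normal-order steps separate the term from its normal form.


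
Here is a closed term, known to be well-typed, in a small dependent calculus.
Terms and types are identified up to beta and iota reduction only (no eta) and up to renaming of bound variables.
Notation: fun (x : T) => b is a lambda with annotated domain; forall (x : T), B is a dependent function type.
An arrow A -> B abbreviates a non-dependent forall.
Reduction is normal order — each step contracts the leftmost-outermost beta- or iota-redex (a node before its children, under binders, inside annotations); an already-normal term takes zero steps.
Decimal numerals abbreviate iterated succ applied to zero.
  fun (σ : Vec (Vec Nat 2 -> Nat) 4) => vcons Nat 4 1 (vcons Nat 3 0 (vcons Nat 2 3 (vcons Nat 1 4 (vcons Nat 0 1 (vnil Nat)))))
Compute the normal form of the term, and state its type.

resulting normal form:
  fun (σ : Vec (Vec Nat 2 -> Nat) 4) => vcons Nat 4 1 (vcons Nat 3 0 (vcons Nat 2 3 (vcons Nat 1 4 (vcons Nat 0 1 (vnil Nat)))))
inferred type:
  Vec (Vec Nat 2 -> Nat) 4 -> Vec Nat 5


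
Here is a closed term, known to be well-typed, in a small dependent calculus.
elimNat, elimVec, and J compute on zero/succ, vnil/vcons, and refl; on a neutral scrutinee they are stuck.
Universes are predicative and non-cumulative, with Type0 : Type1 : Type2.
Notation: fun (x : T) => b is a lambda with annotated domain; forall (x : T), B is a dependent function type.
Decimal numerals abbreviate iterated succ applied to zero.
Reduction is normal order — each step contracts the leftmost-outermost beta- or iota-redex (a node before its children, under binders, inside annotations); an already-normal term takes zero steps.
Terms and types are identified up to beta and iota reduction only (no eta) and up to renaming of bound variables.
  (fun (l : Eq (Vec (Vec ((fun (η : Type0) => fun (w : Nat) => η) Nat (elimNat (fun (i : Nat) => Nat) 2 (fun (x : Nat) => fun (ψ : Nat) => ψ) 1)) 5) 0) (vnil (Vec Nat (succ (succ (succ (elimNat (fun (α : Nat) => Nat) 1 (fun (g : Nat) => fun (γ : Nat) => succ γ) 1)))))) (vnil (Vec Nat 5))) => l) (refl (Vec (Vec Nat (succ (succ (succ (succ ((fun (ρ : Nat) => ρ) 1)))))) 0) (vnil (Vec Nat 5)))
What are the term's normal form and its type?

resulting normal form:
  refl (Vec (Vec Nat 5) 0) (vnil (Vec Nat 5))
type:
  Eq (Vec (Vec Nat 5) 0) (vnil (Vec Nat 5)) (vnil (Vec Nat 5))


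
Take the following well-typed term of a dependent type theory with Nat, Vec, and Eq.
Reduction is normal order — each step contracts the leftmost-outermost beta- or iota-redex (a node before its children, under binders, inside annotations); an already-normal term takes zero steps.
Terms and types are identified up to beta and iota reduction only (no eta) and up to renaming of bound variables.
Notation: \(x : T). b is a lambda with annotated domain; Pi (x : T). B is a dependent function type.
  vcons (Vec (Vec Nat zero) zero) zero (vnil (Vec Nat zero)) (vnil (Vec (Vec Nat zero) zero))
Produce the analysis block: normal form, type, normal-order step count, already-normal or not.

normal form:
  vcons (Vec (Vec Nat zero) zero) zero (vnil (Vec Nat zero)) (vnil (Vec (Vec Nat zero) zero))
inferred type:
  Vec (Vec (Vec Nat zero) zero) (succ zero)
steps to reach normal form (normal order): 0
term was already normal: yes


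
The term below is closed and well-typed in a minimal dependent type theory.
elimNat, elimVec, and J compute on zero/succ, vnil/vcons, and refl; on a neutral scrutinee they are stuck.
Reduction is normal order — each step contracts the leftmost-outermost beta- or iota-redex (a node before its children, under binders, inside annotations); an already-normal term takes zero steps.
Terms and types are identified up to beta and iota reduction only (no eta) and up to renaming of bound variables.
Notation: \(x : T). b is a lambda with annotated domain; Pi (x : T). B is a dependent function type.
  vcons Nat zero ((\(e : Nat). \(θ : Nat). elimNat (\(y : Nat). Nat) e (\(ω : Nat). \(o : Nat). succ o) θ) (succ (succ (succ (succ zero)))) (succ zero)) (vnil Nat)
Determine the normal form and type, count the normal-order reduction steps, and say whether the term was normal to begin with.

reduced normal form:
  vcons Nat zero (succ (succ (succ (succ (succ zero))))) (vnil Nat)
the term's type:
  Vec Nat (succ zero)
reduction steps (normal order): 6
started in normal form: no
first contracted redex: a beta-redex


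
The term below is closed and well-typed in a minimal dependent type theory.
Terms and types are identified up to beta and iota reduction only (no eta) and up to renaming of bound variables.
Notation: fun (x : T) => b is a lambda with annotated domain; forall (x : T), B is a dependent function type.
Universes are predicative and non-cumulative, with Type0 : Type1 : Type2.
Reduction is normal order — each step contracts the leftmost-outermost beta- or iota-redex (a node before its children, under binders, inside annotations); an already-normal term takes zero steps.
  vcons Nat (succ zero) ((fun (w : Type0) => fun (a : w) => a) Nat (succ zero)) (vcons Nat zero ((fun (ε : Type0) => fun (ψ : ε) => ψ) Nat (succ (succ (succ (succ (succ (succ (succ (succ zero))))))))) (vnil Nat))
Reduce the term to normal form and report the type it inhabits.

reduced normal form:
  vcons Nat (succ zero) (succ zero) (vcons Nat zero (succ (succ (succ (succ (succ (succ (succ (succ zero)))))))) (vnil Nat))
inferred type:
  Vec Nat (succ (succ zero))
observation: 4 normal-order steps separate the term from its normal form.


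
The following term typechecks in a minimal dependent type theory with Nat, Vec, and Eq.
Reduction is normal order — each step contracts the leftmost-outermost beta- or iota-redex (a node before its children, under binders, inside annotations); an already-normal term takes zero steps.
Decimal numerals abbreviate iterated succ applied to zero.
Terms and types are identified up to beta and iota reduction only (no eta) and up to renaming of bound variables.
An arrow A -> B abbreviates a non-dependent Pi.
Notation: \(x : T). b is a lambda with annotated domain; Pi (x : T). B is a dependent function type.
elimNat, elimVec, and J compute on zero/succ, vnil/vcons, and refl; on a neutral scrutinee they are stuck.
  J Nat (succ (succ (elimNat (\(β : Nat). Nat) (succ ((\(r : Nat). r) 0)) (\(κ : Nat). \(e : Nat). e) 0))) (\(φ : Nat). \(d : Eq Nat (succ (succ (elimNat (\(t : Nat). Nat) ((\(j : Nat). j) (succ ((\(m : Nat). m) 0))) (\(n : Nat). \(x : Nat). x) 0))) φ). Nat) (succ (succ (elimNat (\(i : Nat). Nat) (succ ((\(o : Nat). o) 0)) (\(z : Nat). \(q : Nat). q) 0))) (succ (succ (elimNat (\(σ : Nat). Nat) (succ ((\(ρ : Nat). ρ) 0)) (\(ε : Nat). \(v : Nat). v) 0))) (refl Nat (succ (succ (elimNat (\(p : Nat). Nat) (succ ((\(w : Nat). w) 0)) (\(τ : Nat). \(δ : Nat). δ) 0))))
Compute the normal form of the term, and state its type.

reduced normal form:
  3
type:
  Nat


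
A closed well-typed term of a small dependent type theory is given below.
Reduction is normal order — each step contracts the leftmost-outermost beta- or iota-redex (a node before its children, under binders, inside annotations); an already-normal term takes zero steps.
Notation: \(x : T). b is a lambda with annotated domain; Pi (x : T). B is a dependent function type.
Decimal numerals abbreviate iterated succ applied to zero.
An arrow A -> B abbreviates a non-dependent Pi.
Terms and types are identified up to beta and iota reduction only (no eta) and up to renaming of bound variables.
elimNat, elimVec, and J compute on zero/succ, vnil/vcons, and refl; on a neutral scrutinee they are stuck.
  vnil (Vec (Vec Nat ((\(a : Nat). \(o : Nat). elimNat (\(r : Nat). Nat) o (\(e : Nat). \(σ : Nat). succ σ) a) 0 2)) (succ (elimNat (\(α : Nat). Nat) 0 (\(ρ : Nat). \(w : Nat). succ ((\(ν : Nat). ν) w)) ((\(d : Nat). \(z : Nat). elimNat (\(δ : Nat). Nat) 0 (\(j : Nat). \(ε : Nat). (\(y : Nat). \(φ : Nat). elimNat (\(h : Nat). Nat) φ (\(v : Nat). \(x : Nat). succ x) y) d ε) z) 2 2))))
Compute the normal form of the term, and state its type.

normal form:
  vnil (Vec (Vec Nat 2) 5)
inferred type:
  Vec (Vec (Vec Nat 2) 5) 0
observation: 44 normal-order steps separate the term from its normal form.
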